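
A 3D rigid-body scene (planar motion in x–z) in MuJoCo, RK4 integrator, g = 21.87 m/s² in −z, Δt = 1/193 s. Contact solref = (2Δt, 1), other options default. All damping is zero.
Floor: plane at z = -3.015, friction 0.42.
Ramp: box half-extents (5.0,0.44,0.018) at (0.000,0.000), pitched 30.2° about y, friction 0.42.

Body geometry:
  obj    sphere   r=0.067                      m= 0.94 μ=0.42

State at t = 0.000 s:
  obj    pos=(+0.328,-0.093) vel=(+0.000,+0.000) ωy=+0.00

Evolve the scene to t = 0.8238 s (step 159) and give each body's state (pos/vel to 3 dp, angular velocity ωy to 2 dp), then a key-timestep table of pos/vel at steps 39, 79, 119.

State at t = 0.8238 s:
  obj    pos=(+2.633,-1.434) vel=(+5.595,-3.256) ωy=+96.60

Key-timestep trajectory:
   step    t(s)  obj.x    obj.z    obj.vx   obj.vz 
     39  0.2021   +0.467  -0.173  +1.373  -0.799
     79  0.4093   +0.897  -0.424  +2.780  -1.618
    119  0.6166   +1.619  -0.844  +4.187  -2.437


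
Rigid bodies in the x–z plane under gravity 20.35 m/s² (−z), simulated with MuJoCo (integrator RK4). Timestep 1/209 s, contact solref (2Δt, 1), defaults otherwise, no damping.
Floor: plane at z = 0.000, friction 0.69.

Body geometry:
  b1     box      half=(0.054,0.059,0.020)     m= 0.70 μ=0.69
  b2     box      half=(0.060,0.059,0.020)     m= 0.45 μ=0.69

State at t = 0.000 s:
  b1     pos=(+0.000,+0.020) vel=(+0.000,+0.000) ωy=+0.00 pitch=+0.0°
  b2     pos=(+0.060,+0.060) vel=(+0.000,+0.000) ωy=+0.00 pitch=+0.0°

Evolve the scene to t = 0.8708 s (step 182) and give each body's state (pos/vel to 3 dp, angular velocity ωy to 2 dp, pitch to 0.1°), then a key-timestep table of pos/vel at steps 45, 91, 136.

State at t = 0.8708 s:
  b1     pos=(+0.000,+0.020) vel=(+0.000,+0.000) ωy=+0.00 pitch=+0.0°
  b2     pos=(+0.071,+0.052) vel=(+0.001,-0.001) ωy=-0.02 pitch=+37.2°

Key-timestep trajectory:
   step    t(s)  b1.x    b1.z    b1.vx   b1.vz   b2.x    b2.z    b2.vx   b2.vz 
     45  0.2153   +0.000  +0.020  +0.000  +0.000   +0.070  +0.052  +0.016  +0.002
     91  0.4354   +0.000  +0.020  +0.000  +0.000   +0.070  +0.053  +0.001  -0.001
    136  0.6507   +0.000  +0.020  +0.000  +0.000   +0.070  +0.052  +0.001  -0.001


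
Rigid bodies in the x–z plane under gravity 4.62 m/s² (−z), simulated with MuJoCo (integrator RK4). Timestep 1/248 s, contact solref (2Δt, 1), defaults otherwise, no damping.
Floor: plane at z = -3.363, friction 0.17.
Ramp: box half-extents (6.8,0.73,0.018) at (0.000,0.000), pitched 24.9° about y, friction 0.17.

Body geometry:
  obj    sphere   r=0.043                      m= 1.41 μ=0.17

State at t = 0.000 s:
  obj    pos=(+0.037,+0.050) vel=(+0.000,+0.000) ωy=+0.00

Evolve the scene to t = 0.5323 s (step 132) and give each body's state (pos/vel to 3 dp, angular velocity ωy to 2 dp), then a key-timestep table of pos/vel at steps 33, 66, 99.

State at t = 0.5323 s:
  obj    pos=(+0.216,-0.033) vel=(+0.671,-0.311) ωy=+17.19

Key-timestep trajectory:
   step    t(s)  obj.x    obj.z    obj.vx   obj.vz 
     33  0.1331   +0.048  +0.045  +0.168  -0.078
     66  0.2661   +0.082  +0.029  +0.335  -0.156
     99  0.3992   +0.137  +0.003  +0.503  -0.234


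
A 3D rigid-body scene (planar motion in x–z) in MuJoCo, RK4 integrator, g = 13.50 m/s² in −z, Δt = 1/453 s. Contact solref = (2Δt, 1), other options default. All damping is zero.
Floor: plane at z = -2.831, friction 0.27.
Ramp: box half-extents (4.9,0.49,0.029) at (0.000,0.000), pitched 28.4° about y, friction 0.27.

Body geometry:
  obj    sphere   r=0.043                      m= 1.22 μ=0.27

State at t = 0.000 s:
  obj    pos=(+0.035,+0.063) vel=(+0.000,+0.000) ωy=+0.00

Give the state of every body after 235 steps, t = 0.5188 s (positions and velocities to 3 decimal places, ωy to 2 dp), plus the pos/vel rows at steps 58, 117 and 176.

State at t = 0.5188 s:
  obj    pos=(+0.578,-0.231) vel=(+2.093,-1.132) ωy=+55.32

Key-timestep trajectory:
   step    t(s)  obj.x    obj.z    obj.vx   obj.vz 
     58  0.1280   +0.068  +0.045  +0.517  -0.279
    117  0.2583   +0.170  -0.010  +1.042  -0.563
    176  0.3885   +0.340  -0.102  +1.568  -0.848


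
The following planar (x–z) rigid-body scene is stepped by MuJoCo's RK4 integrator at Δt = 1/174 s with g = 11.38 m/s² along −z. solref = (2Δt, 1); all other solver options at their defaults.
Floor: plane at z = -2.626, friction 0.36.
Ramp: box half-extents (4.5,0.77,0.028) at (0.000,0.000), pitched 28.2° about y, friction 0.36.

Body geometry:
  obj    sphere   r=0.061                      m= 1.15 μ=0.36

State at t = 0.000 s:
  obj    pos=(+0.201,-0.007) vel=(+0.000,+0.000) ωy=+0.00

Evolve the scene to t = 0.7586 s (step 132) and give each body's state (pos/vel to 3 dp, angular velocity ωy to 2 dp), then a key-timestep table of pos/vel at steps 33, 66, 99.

State at t = 0.7586 s:
  obj    pos=(+1.175,-0.529) vel=(+2.568,-1.377) ωy=+47.76

Key-timestep trajectory:
   step    t(s)  obj.x    obj.z    obj.vx   obj.vz 
     33  0.1897   +0.262  -0.040  +0.642  -0.344
     66  0.3793   +0.445  -0.137  +1.284  -0.689
     99  0.5690   +0.749  -0.301  +1.926  -1.033


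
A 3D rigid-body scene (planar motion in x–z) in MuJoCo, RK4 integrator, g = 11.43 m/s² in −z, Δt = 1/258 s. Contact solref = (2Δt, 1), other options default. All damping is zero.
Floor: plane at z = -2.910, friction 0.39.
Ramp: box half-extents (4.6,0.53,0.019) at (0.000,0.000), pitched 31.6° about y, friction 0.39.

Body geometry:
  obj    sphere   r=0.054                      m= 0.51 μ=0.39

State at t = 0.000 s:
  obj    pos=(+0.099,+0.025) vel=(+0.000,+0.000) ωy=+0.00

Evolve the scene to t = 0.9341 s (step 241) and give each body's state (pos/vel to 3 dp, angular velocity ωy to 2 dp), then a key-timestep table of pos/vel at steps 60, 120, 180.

State at t = 0.9341 s:
  obj    pos=(+1.689,-0.953) vel=(+3.404,-2.094) ωy=+73.99

Key-timestep trajectory:
   step    t(s)  obj.x    obj.z    obj.vx   obj.vz 
     60  0.2326   +0.198  -0.036  +0.847  -0.521
    120  0.4651   +0.493  -0.218  +1.695  -1.043
    180  0.6977   +0.986  -0.521  +2.542  -1.564


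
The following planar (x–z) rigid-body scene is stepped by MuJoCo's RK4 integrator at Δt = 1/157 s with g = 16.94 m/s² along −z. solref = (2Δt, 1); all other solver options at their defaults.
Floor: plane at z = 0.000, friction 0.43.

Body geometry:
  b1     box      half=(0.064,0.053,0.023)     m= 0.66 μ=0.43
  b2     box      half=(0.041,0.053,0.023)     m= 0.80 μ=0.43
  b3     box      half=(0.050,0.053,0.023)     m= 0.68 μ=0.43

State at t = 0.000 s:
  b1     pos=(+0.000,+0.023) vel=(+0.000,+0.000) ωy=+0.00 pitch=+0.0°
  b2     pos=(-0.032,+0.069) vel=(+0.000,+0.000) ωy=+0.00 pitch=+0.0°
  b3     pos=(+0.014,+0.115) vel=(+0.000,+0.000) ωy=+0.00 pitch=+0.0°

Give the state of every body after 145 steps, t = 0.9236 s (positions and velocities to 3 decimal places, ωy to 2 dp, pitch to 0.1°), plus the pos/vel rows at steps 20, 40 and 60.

State at t = 0.9236 s:
  b1     pos=(+0.000,+0.023) vel=(+0.000,+0.000) ωy=+0.00 pitch=+0.0°
  b2     pos=(-0.032,+0.069) vel=(+0.000,+0.000) ωy=+0.00 pitch=+0.0°
  b3     pos=(+0.133,+0.023) vel=(+0.000,+0.000) ωy=+0.00 pitch=+180.0°

Key-timestep trajectory:
   step    t(s)  b1.x    b1.z    b1.vx   b1.vz   b2.x    b2.z    b2.vx   b2.vz   b3.x    b3.z    b3.vx   b3.vz 
     20  0.1274   +0.000  +0.023  +0.000  +0.000   -0.032  +0.069  -0.001  +0.000   +0.026  +0.108  +0.209  -0.236
     40  0.2548   +0.000  +0.023  +0.000  +0.000   -0.032  +0.069  -0.001  +0.000   +0.064  +0.096  +0.400  -0.203
     60  0.3822   +0.000  +0.023  +0.000  +0.000   -0.032  +0.069  +0.000  +0.000   +0.126  +0.034  +0.535  -1.362


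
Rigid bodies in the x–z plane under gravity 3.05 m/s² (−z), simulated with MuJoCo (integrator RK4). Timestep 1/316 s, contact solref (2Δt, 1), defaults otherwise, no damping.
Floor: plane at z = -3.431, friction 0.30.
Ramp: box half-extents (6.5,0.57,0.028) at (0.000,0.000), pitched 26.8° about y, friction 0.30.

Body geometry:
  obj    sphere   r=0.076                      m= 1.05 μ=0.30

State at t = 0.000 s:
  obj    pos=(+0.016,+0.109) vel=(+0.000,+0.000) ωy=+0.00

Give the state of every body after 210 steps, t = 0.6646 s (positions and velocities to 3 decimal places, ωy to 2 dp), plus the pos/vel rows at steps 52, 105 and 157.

State at t = 0.6646 s:
  obj    pos=(+0.209,+0.011) vel=(+0.583,-0.294) ωy=+8.59

Key-timestep trajectory:
   step    t(s)  obj.x    obj.z    obj.vx   obj.vz 
     52  0.1646   +0.028  +0.103  +0.144  -0.073
    105  0.3323   +0.064  +0.084  +0.291  -0.147
    157  0.4968   +0.124  +0.054  +0.436  -0.220


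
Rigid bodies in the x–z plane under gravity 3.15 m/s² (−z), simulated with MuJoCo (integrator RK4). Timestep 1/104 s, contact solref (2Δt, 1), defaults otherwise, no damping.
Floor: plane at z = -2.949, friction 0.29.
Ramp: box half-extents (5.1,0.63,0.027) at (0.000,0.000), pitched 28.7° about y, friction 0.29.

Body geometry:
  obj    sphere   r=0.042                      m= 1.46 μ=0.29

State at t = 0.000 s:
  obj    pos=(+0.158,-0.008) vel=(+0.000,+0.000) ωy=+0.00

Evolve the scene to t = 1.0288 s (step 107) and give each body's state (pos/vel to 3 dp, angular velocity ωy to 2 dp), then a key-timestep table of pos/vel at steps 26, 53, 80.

State at t = 1.0288 s:
  obj    pos=(+0.660,-0.283) vel=(+0.975,-0.534) ωy=+26.46

Key-timestep trajectory:
   step    t(s)  obj.x    obj.z    obj.vx   obj.vz 
     26  0.2500   +0.188  -0.024  +0.237  -0.130
     53  0.5096   +0.281  -0.075  +0.483  -0.264
     80  0.7692   +0.439  -0.161  +0.729  -0.399


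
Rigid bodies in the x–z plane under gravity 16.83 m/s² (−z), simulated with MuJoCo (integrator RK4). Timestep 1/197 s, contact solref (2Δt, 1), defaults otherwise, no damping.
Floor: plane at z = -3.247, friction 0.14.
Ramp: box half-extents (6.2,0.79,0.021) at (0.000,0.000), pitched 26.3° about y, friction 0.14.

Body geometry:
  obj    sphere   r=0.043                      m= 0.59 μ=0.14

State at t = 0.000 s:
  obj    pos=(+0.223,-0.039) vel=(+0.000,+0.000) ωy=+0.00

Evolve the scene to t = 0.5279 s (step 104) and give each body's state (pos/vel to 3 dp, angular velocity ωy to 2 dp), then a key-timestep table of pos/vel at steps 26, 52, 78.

State at t = 0.5279 s:
  obj    pos=(+0.891,-0.369) vel=(+2.534,-1.241) ωy=+64.78

Key-timestep trajectory:
   step    t(s)  obj.x    obj.z    obj.vx   obj.vz 
     26  0.1320   +0.265  -0.060  +0.636  -0.306
     52  0.2640   +0.390  -0.122  +1.268  -0.620
     78  0.3959   +0.599  -0.225  +1.901  -0.929


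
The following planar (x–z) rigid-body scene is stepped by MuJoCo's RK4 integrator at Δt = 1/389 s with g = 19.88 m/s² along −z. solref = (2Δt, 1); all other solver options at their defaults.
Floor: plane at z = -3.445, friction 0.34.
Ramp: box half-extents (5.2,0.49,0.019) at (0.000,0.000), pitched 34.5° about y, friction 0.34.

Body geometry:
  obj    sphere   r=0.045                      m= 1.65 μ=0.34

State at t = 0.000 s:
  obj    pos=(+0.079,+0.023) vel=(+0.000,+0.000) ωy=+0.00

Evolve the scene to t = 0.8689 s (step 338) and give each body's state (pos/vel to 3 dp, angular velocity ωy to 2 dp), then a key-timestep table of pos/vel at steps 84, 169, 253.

State at t = 0.8689 s:
  obj    pos=(+2.581,-1.697) vel=(+5.760,-3.958) ωy=+155.28

Key-timestep trajectory:
   step    t(s)  obj.x    obj.z    obj.vx   obj.vz 
     84  0.2159   +0.234  -0.083  +1.432  -0.984
    169  0.4344   +0.705  -0.407  +2.880  -1.979
    253  0.6504   +1.481  -0.940  +4.311  -2.963


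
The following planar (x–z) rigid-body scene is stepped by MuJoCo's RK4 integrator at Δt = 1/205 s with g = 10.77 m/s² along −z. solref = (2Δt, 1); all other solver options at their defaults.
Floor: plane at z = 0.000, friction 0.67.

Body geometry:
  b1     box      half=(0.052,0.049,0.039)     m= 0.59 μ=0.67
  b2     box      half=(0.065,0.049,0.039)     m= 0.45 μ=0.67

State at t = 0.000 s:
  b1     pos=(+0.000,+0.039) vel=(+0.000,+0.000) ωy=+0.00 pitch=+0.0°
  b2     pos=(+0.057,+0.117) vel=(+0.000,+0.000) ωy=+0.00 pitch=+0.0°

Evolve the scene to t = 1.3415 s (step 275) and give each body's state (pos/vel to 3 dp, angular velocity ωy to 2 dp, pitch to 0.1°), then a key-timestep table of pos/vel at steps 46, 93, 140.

State at t = 1.3415 s:
  b1     pos=(+0.000,+0.039) vel=(+0.000,+0.000) ωy=+0.00 pitch=+0.0°
  b2     pos=(+0.221,+0.039) vel=(+0.000,+0.000) ωy=+0.00 pitch=+180.0°

Key-timestep trajectory:
   step    t(s)  b1.x    b1.z    b1.vx   b1.vz   b2.x    b2.z    b2.vx   b2.vz 
     46  0.2244   +0.000  +0.039  +0.000  +0.000   +0.079  +0.106  +0.238  -0.214
     93  0.4537   +0.000  +0.039  +0.000  +0.000   +0.144  +0.075  +0.133  +0.018
    140  0.6829   +0.000  +0.039  +0.000  +0.000   +0.172  +0.074  +0.200  -0.051


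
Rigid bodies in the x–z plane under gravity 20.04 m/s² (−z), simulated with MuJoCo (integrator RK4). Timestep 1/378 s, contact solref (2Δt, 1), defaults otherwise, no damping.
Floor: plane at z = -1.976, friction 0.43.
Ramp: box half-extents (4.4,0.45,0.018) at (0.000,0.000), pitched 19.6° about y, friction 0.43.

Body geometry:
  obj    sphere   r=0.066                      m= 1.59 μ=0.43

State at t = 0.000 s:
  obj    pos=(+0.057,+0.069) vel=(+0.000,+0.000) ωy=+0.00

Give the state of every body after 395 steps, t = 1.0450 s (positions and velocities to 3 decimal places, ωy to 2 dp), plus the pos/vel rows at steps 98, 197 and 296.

State at t = 1.0450 s:
  obj    pos=(+2.527,-0.811) vel=(+4.727,-1.683) ωy=+76.02

Key-timestep trajectory:
   step    t(s)  obj.x    obj.z    obj.vx   obj.vz 
     98  0.2593   +0.209  +0.015  +1.173  -0.418
    197  0.5212   +0.671  -0.150  +2.358  -0.839
    296  0.7831   +1.444  -0.425  +3.542  -1.261


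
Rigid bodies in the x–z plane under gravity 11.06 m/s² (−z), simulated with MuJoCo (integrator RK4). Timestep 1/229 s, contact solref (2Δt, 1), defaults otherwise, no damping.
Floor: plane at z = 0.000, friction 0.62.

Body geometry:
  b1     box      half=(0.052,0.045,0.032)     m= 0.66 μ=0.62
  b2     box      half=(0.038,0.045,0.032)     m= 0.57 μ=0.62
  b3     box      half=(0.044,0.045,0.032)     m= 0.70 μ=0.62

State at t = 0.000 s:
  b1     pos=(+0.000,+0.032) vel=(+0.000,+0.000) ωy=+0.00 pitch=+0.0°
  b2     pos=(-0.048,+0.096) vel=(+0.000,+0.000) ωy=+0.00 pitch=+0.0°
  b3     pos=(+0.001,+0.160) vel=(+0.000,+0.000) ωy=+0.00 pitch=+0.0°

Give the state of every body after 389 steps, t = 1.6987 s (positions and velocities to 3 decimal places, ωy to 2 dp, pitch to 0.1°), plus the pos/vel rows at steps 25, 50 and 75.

State at t = 1.6987 s:
  b1     pos=(+0.000,+0.032) vel=(+0.000,+0.000) ωy=+0.00 pitch=+0.0°
  b2     pos=(-0.048,+0.096) vel=(+0.000,+0.000) ωy=+0.00 pitch=+0.0°
  b3     pos=(+0.112,+0.032) vel=(+0.000,+0.000) ωy=+0.00 pitch=+180.0°

Key-timestep trajectory:
   step    t(s)  b1.x    b1.z    b1.vx   b1.vz   b2.x    b2.z    b2.vx   b2.vz   b3.x    b3.z    b3.vx   b3.vz 
     25  0.1092   +0.000  +0.032  +0.000  +0.000   -0.048  +0.096  -0.001  +0.000   +0.012  +0.153  +0.215  -0.188
     50  0.2183   +0.000  +0.032  +0.001  +0.000   -0.048  +0.096  +0.003  +0.001   +0.047  +0.107  +0.515  +0.079
     75  0.3275   +0.000  +0.032  +0.000  +0.000   -0.048  +0.096  +0.000  +0.000   +0.104  +0.067  +0.522  -0.937


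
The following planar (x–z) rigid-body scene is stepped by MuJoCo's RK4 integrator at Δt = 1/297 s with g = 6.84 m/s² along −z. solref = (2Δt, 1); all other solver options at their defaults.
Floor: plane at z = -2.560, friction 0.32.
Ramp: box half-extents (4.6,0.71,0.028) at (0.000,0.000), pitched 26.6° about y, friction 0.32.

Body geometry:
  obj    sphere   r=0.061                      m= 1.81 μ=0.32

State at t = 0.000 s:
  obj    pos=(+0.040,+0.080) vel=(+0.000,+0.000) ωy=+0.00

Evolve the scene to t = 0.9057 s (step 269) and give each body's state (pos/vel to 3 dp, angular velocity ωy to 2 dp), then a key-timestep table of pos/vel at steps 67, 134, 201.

State at t = 0.9057 s:
  obj    pos=(+0.842,-0.322) vel=(+1.772,-0.887) ωy=+32.48

Key-timestep trajectory:
   step    t(s)  obj.x    obj.z    obj.vx   obj.vz 
     67  0.2256   +0.090  +0.055  +0.441  -0.221
    134  0.4512   +0.239  -0.020  +0.883  -0.442
    201  0.6768   +0.488  -0.145  +1.324  -0.663


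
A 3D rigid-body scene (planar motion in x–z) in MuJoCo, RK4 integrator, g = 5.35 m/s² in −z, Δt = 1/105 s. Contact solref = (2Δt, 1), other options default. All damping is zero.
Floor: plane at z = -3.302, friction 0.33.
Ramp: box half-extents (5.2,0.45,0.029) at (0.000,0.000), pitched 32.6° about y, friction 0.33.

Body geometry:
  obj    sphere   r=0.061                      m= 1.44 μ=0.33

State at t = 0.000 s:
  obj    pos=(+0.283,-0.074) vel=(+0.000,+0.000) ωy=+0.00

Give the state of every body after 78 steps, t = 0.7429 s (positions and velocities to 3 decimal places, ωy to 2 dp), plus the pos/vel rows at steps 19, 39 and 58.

State at t = 0.7429 s:
  obj    pos=(+0.762,-0.380) vel=(+1.289,-0.824) ωy=+25.06

Key-timestep trajectory:
   step    t(s)  obj.x    obj.z    obj.vx   obj.vz 
     19  0.1810   +0.311  -0.092  +0.314  -0.201
     39  0.3714   +0.403  -0.151  +0.644  -0.412
     58  0.5524   +0.548  -0.243  +0.958  -0.613


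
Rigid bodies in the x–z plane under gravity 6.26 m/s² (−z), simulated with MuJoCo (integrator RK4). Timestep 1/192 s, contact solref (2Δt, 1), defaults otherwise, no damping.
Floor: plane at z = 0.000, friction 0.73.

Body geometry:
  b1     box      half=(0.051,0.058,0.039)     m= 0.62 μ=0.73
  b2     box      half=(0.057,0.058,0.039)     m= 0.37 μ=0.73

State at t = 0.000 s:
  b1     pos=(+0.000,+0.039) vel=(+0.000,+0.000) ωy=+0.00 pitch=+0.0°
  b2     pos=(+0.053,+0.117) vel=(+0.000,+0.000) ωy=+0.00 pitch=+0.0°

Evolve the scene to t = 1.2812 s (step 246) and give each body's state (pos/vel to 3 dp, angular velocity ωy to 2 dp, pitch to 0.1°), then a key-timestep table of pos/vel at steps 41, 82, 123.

State at t = 1.2812 s:
  b1     pos=(+0.000,+0.039) vel=(+0.000,+0.000) ωy=+0.00 pitch=+0.0°
  b2     pos=(+0.103,+0.057) vel=(+0.000,+0.000) ωy=+0.00 pitch=+90.0°

Key-timestep trajectory:
   step    t(s)  b1.x    b1.z    b1.vx   b1.vz   b2.x    b2.z    b2.vx   b2.vz 
     41  0.2135   +0.000  +0.039  +0.000  +0.000   +0.058  +0.116  +0.057  -0.010
     82  0.4271   +0.000  +0.039  +0.000  +0.000   +0.087  +0.094  +0.204  -0.381
    123  0.6406   +0.000  +0.039  +0.000  +0.000   +0.107  +0.060  -0.105  -0.062


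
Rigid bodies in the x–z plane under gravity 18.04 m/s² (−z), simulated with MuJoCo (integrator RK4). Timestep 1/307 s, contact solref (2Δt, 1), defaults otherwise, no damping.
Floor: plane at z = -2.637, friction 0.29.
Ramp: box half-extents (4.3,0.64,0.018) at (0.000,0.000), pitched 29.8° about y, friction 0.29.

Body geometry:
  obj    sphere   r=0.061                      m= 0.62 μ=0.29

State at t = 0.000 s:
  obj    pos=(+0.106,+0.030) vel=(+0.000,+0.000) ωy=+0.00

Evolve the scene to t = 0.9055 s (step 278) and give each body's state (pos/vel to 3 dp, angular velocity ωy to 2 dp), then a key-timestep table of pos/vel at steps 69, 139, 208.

State at t = 0.9055 s:
  obj    pos=(+2.385,-1.275) vel=(+5.032,-2.882) ωy=+95.05

Key-timestep trajectory:
   step    t(s)  obj.x    obj.z    obj.vx   obj.vz 
     69  0.2248   +0.247  -0.050  +1.249  -0.715
    139  0.4528   +0.676  -0.296  +2.516  -1.441
    208  0.6775   +1.382  -0.700  +3.765  -2.156


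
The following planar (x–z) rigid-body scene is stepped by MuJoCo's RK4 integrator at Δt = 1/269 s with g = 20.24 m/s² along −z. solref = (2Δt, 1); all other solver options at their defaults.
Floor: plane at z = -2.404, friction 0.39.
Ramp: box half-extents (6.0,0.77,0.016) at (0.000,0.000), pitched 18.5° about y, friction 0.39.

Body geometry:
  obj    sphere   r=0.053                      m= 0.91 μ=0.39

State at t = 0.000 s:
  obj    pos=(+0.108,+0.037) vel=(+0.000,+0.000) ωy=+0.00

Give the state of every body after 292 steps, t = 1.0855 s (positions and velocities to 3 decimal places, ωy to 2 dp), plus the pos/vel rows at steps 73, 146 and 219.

State at t = 1.0855 s:
  obj    pos=(+2.671,-0.821) vel=(+4.722,-1.580) ωy=+93.94

Key-timestep trajectory:
   step    t(s)  obj.x    obj.z    obj.vx   obj.vz 
     73  0.2714   +0.268  -0.017  +1.181  -0.395
    146  0.5428   +0.749  -0.178  +2.361  -0.790
    219  0.8141   +1.550  -0.446  +3.542  -1.185


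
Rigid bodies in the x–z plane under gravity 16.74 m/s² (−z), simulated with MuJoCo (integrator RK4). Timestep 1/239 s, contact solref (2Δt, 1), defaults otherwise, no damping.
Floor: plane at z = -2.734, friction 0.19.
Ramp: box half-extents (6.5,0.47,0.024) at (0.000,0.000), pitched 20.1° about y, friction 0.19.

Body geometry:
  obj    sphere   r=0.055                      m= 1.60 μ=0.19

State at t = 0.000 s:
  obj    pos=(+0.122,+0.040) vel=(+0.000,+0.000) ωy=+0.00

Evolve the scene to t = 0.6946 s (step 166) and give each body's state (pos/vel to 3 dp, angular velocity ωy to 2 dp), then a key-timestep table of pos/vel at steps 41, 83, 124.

State at t = 0.6946 s:
  obj    pos=(+1.053,-0.301) vel=(+2.680,-0.981) ωy=+51.88

Key-timestep trajectory:
   step    t(s)  obj.x    obj.z    obj.vx   obj.vz 
     41  0.1715   +0.179  +0.019  +0.662  -0.242
     83  0.3473   +0.355  -0.046  +1.340  -0.490
    124  0.5188   +0.641  -0.151  +2.002  -0.733


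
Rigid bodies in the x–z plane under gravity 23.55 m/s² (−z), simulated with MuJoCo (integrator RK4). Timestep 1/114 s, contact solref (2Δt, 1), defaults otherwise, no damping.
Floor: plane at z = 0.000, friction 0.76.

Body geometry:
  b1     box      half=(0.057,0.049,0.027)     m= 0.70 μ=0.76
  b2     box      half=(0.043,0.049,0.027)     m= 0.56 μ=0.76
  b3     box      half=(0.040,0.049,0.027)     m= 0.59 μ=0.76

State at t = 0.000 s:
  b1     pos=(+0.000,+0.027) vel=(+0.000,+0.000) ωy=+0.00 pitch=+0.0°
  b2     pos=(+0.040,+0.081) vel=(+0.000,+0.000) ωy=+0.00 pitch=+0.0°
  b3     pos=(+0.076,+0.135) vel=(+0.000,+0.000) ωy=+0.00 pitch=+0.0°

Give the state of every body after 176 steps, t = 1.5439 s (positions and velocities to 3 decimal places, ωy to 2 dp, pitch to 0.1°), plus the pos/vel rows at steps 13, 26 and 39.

State at t = 1.5439 s:
  b1     pos=(+0.000,+0.027) vel=(+0.000,+0.000) ωy=+0.00 pitch=+0.0°
  b2     pos=(+0.091,+0.043) vel=(+0.000,+0.000) ωy=+0.00 pitch=+90.0°
  b3     pos=(+0.167,+0.040) vel=(+0.000,+0.000) ωy=+0.00 pitch=+90.0°

Key-timestep trajectory:
   step    t(s)  b1.x    b1.z    b1.vx   b1.vz   b2.x    b2.z    b2.vx   b2.vz   b3.x    b3.z    b3.vx   b3.vz 
     13  0.1140   +0.000  +0.027  -0.001  +0.001   +0.042  +0.081  +0.048  +0.026   +0.083  +0.132  +0.136  -0.043
     26  0.2281   +0.000  +0.027  -0.002  +0.001   +0.059  +0.085  +0.330  -0.015   +0.122  +0.106  +0.591  -0.702
     39  0.3421   +0.000  +0.027  +0.000  +0.000   +0.093  +0.038  -0.087  +0.150   +0.168  +0.037  -0.035  +0.120


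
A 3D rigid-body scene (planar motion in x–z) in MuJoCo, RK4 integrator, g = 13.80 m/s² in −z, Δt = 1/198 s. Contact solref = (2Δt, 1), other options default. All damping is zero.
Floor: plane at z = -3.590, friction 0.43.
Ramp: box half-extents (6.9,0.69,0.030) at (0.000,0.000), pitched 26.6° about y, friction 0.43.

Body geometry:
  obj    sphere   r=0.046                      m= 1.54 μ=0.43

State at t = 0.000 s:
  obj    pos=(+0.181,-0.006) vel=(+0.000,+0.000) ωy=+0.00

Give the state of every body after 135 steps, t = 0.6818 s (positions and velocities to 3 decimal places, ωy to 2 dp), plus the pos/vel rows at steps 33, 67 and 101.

State at t = 0.6818 s:
  obj    pos=(+1.098,-0.465) vel=(+2.691,-1.347) ωy=+65.40

Key-timestep trajectory:
   step    t(s)  obj.x    obj.z    obj.vx   obj.vz 
     33  0.1667   +0.236  -0.033  +0.658  -0.329
     67  0.3384   +0.407  -0.119  +1.335  -0.669
    101  0.5101   +0.695  -0.263  +2.013  -1.008


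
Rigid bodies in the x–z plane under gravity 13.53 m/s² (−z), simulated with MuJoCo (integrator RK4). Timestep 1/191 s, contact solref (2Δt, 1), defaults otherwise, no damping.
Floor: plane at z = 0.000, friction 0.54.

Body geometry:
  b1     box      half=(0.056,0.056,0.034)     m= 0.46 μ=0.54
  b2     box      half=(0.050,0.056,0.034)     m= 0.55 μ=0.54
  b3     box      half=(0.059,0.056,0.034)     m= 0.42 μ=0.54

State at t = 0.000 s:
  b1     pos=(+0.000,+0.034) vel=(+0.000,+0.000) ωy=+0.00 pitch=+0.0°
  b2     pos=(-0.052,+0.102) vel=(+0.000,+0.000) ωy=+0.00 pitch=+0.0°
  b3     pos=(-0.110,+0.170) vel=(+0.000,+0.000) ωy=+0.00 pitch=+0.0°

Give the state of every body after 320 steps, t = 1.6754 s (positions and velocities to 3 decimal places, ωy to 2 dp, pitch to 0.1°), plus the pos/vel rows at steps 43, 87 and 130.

State at t = 1.6754 s:
  b1     pos=(+0.000,+0.034) vel=(+0.000,+0.000) ωy=+0.00 pitch=+0.0°
  b2     pos=(-0.101,+0.050) vel=(+0.000,+0.000) ωy=+0.00 pitch=-90.0°
  b3     pos=(-0.221,+0.059) vel=(+0.000,+0.000) ωy=+0.00 pitch=-90.0°

Key-timestep trajectory:
   step    t(s)  b1.x    b1.z    b1.vx   b1.vz   b2.x    b2.z    b2.vx   b2.vz   b3.x    b3.z    b3.vx   b3.vz 
     43  0.2251   +0.000  +0.034  +0.000  +0.000   -0.092  +0.073  -0.335  -0.780   -0.191  +0.064  -0.487  +0.128
     87  0.4555   +0.000  +0.034  +0.000  +0.000   -0.101  +0.050  +0.000  +0.000   -0.245  +0.067  +0.018  -0.003
    130  0.6806   +0.000  +0.034  +0.000  +0.000   -0.101  +0.050  +0.000  +0.000   -0.215  +0.062  -0.068  -0.030


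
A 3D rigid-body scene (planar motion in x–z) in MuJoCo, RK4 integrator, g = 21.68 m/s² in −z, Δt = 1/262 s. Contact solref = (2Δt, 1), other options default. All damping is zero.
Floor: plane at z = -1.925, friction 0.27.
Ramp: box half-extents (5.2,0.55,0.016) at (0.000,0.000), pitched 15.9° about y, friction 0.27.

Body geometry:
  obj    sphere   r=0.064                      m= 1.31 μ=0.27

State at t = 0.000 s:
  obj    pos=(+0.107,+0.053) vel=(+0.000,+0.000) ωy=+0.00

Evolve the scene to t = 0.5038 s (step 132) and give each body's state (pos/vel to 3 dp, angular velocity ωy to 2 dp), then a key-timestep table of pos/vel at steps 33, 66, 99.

State at t = 0.5038 s:
  obj    pos=(+0.625,-0.095) vel=(+2.056,-0.586) ωy=+33.39

Key-timestep trajectory:
   step    t(s)  obj.x    obj.z    obj.vx   obj.vz 
     33  0.1260   +0.139  +0.043  +0.514  -0.146
     66  0.2519   +0.236  +0.016  +1.028  -0.293
     99  0.3779   +0.398  -0.030  +1.542  -0.439


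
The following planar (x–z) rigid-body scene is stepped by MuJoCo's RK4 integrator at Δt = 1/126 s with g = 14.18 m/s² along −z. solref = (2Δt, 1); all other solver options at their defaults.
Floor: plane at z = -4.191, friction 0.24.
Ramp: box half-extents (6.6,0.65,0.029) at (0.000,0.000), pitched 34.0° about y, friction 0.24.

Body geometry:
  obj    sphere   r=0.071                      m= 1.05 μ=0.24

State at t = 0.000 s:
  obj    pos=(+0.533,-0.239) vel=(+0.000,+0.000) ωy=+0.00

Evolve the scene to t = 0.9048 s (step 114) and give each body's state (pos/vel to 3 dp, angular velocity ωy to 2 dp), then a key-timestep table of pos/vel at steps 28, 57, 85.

State at t = 0.9048 s:
  obj    pos=(+2.456,-1.536) vel=(+4.249,-2.866) ωy=+72.14

Key-timestep trajectory:
   step    t(s)  obj.x    obj.z    obj.vx   obj.vz 
     28  0.2222   +0.649  -0.317  +1.044  -0.704
     57  0.4524   +1.014  -0.563  +2.125  -1.433
     85  0.6746   +1.602  -0.960  +3.168  -2.137


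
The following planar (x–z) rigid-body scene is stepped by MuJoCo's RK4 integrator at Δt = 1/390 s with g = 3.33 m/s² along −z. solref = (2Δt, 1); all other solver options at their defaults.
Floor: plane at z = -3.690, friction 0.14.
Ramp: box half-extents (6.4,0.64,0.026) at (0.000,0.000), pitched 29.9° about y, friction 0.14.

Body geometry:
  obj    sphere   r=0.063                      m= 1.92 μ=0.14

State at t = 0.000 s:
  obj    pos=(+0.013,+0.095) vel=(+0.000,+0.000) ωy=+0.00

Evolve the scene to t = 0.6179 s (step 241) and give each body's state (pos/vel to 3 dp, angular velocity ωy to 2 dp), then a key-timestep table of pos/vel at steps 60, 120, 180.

State at t = 0.6179 s:
  obj    pos=(+0.222,-0.025) vel=(+0.673,-0.390) ωy=+9.84

Key-timestep trajectory:
   step    t(s)  obj.x    obj.z    obj.vx   obj.vz 
     60  0.1538   +0.026  +0.088  +0.167  -0.101
    120  0.3077   +0.065  +0.065  +0.337  -0.192
    180  0.4615   +0.130  +0.028  +0.502  -0.293


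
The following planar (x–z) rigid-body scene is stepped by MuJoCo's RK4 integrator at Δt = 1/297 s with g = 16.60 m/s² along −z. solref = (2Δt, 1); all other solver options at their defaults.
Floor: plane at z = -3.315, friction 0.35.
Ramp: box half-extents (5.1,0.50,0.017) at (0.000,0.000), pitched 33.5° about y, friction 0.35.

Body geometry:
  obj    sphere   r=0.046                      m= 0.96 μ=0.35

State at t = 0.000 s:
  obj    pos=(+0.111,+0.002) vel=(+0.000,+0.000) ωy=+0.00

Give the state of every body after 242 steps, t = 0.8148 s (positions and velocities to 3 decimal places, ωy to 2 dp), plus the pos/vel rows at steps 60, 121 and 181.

State at t = 0.8148 s:
  obj    pos=(+1.923,-1.197) vel=(+4.447,-2.943) ωy=+115.91

Key-timestep trajectory:
   step    t(s)  obj.x    obj.z    obj.vx   obj.vz 
     60  0.2020   +0.222  -0.072  +1.103  -0.730
    121  0.4074   +0.564  -0.298  +2.224  -1.472
    181  0.6094   +1.125  -0.669  +3.326  -2.201


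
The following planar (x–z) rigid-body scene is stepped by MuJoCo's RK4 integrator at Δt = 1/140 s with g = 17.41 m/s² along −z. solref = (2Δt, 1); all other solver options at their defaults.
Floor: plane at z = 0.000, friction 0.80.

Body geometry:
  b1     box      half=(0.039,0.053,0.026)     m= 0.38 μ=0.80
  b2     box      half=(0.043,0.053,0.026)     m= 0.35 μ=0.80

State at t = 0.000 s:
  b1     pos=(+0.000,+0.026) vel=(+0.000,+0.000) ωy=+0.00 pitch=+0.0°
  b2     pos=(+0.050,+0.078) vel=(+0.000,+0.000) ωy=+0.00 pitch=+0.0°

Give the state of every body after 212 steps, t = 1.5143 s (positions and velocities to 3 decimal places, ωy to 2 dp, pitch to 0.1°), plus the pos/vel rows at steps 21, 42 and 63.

State at t = 1.5143 s:
  b1     pos=(+0.000,+0.026) vel=(+0.000,+0.000) ωy=+0.00 pitch=+0.0°
  b2     pos=(+0.091,+0.043) vel=(+0.000,+0.000) ωy=+0.00 pitch=+90.0°

Key-timestep trajectory:
   step    t(s)  b1.x    b1.z    b1.vx   b1.vz   b2.x    b2.z    b2.vx   b2.vz 
     21  0.1500   +0.000  +0.026  +0.000  +0.000   +0.082  +0.045  +0.510  -0.055
     42  0.3000   +0.000  +0.026  +0.000  +0.000   +0.109  +0.049  -0.037  -0.007
     63  0.4500   +0.000  +0.026  +0.000  +0.000   +0.088  +0.044  +0.087  -0.017


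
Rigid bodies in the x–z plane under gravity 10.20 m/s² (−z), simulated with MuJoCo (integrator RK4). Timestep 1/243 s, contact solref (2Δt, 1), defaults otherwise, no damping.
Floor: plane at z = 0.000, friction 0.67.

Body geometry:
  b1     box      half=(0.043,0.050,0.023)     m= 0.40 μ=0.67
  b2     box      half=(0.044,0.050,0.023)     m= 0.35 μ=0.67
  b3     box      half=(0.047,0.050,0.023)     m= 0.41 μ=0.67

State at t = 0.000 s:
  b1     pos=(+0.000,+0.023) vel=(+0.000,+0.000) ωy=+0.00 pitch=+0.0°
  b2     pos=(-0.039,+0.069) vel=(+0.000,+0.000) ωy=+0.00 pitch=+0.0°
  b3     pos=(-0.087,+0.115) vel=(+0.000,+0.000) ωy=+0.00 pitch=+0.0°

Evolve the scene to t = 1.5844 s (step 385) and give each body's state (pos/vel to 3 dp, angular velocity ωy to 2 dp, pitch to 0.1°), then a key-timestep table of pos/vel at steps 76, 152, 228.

State at t = 1.5844 s:
  b1     pos=(+0.000,+0.023) vel=(+0.000,+0.000) ωy=+0.00 pitch=+0.0°
  b2     pos=(-0.079,+0.044) vel=(+0.000,+0.000) ωy=+0.00 pitch=-90.0°
  b3     pos=(-0.165,+0.047) vel=(+0.000,+0.000) ωy=+0.00 pitch=-90.0°

Key-timestep trajectory:
   step    t(s)  b1.x    b1.z    b1.vx   b1.vz   b2.x    b2.z    b2.vx   b2.vz   b3.x    b3.z    b3.vx   b3.vz 
     76  0.3128   +0.000  +0.023  +0.000  +0.000   -0.081  +0.045  +0.065  -0.031   -0.162  +0.049  -0.338  -0.144
    152  0.6255   +0.000  +0.023  +0.000  +0.000   -0.079  +0.044  +0.000  +0.000   -0.186  +0.052  +0.015  -0.001
    228  0.9383   +0.000  +0.023  +0.000  +0.000   -0.079  +0.044  +0.000  +0.000   -0.159  +0.049  -0.064  -0.022


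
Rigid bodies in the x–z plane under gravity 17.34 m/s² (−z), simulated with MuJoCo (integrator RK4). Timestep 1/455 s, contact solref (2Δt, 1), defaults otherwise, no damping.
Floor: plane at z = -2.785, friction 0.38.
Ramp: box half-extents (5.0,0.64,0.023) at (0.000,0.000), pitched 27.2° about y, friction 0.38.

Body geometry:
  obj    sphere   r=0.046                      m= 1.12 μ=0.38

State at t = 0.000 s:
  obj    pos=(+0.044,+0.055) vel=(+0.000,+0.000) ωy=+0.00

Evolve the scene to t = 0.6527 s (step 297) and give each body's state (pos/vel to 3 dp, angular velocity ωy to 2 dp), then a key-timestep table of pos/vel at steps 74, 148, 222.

State at t = 0.6527 s:
  obj    pos=(+1.117,-0.496) vel=(+3.287,-1.689) ωy=+80.33

Key-timestep trajectory:
   step    t(s)  obj.x    obj.z    obj.vx   obj.vz 
     74  0.1626   +0.111  +0.021  +0.819  -0.421
    148  0.3253   +0.310  -0.082  +1.638  -0.842
    222  0.4879   +0.643  -0.253  +2.457  -1.263


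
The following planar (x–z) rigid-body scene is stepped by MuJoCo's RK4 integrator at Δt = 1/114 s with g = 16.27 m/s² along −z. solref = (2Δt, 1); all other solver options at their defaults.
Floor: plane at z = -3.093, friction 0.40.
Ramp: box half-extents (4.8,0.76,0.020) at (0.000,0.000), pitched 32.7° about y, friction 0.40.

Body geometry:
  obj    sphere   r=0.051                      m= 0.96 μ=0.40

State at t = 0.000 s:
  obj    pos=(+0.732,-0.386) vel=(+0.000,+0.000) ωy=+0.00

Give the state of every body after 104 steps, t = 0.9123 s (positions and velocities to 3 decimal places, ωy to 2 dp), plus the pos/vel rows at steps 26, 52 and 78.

State at t = 0.9123 s:
  obj    pos=(+2.931,-1.797) vel=(+4.819,-3.094) ωy=+112.29

Key-timestep trajectory:
   step    t(s)  obj.x    obj.z    obj.vx   obj.vz 
     26  0.2281   +0.870  -0.474  +1.205  -0.774
     52  0.4561   +1.282  -0.739  +2.410  -1.547
     78  0.6842   +1.969  -1.180  +3.614  -2.320


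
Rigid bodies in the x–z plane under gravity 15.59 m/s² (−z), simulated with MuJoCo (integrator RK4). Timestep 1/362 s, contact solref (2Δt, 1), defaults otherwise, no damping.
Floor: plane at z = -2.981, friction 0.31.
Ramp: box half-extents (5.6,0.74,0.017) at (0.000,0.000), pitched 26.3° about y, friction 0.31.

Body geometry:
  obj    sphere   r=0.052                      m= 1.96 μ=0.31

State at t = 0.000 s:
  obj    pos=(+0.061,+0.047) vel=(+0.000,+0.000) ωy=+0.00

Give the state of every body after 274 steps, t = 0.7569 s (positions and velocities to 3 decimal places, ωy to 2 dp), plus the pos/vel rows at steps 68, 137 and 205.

State at t = 0.7569 s:
  obj    pos=(+1.328,-0.579) vel=(+3.348,-1.655) ωy=+71.81

Key-timestep trajectory:
   step    t(s)  obj.x    obj.z    obj.vx   obj.vz 
     68  0.1878   +0.139  +0.008  +0.831  -0.411
    137  0.3785   +0.378  -0.110  +1.674  -0.827
    205  0.5663   +0.770  -0.304  +2.505  -1.238


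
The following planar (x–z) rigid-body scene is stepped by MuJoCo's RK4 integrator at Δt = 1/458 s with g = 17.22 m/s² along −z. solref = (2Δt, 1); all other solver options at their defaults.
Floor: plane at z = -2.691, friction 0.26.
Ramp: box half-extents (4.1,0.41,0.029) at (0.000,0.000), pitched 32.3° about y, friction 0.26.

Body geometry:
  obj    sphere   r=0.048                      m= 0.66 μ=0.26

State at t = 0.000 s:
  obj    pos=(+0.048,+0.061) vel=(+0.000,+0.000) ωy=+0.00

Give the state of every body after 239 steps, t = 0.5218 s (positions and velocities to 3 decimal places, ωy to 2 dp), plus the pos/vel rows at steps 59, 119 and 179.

State at t = 0.5218 s:
  obj    pos=(+0.804,-0.417) vel=(+2.899,-1.833) ωy=+71.44

Key-timestep trajectory:
   step    t(s)  obj.x    obj.z    obj.vx   obj.vz 
     59  0.1288   +0.094  +0.032  +0.716  -0.453
    119  0.2598   +0.236  -0.058  +1.444  -0.913
    179  0.3908   +0.472  -0.207  +2.171  -1.373


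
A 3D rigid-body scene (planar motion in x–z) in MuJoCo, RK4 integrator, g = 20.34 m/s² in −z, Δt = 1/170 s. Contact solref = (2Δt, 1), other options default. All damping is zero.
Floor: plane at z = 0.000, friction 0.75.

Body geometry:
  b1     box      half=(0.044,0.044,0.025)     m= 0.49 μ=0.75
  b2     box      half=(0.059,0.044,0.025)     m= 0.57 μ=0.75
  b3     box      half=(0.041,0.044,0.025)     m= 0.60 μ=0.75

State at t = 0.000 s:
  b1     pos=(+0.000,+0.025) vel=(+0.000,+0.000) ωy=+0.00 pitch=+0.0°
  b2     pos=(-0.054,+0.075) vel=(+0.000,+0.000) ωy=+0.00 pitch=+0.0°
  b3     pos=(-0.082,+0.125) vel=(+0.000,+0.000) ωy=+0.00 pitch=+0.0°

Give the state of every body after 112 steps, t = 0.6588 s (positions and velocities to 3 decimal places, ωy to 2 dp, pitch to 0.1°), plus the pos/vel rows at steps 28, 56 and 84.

State at t = 0.6588 s:
  b1     pos=(+0.000,+0.025) vel=(+0.000,+0.000) ωy=+0.00 pitch=+0.0°
  b2     pos=(-0.168,+0.057) vel=(+0.001,-0.001) ωy=-0.02 pitch=-140.6°
  b3     pos=(-0.240,+0.025) vel=(-0.001,+0.000) ωy=+0.00 pitch=+180.0°

Key-timestep trajectory:
   step    t(s)  b1.x    b1.z    b1.vx   b1.vz   b2.x    b2.z    b2.vx   b2.vz   b3.x    b3.z    b3.vx   b3.vz 
     28  0.1647   +0.000  +0.025  +0.000  +0.000   -0.091  +0.064  -0.564  +0.012   -0.167  +0.042  -0.929  -0.312
     56  0.3294   +0.000  +0.025  +0.000  +0.000   -0.162  +0.059  -0.481  -0.197   -0.239  +0.025  +0.013  +0.028
     84  0.4941   +0.000  +0.025  +0.000  +0.000   -0.168  +0.057  +0.000  -0.001   -0.240  +0.025  -0.001  +0.000


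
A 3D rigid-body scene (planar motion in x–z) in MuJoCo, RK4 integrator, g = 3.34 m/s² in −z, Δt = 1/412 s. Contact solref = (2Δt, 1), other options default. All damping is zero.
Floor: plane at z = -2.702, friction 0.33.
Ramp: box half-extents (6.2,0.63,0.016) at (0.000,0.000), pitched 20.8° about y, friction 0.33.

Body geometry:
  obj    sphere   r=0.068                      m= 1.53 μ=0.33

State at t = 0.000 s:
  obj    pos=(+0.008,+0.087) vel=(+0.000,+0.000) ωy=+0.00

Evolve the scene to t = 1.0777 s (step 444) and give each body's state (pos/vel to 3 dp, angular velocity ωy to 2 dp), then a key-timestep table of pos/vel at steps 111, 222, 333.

State at t = 1.0777 s:
  obj    pos=(+0.468,-0.088) vel=(+0.854,-0.324) ωy=+13.43

Key-timestep trajectory:
   step    t(s)  obj.x    obj.z    obj.vx   obj.vz 
    111  0.2694   +0.037  +0.076  +0.213  -0.081
    222  0.5388   +0.123  +0.043  +0.427  -0.162
    333  0.8083   +0.267  -0.011  +0.640  -0.243


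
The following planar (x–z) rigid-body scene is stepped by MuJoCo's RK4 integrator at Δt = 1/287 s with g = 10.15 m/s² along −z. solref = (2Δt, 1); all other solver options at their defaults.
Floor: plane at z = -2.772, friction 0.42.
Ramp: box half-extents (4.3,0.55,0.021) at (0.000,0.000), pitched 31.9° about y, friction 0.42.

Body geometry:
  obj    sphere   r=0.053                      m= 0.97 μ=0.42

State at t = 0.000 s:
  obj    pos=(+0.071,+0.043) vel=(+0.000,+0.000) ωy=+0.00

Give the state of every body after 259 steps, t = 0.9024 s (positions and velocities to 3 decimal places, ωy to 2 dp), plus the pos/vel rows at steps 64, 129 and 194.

State at t = 0.9024 s:
  obj    pos=(+1.396,-0.781) vel=(+2.935,-1.827) ωy=+65.23

Key-timestep trajectory:
   step    t(s)  obj.x    obj.z    obj.vx   obj.vz 
     64  0.2230   +0.152  -0.007  +0.725  -0.452
    129  0.4495   +0.400  -0.162  +1.462  -0.910
    194  0.6760   +0.814  -0.420  +2.199  -1.369


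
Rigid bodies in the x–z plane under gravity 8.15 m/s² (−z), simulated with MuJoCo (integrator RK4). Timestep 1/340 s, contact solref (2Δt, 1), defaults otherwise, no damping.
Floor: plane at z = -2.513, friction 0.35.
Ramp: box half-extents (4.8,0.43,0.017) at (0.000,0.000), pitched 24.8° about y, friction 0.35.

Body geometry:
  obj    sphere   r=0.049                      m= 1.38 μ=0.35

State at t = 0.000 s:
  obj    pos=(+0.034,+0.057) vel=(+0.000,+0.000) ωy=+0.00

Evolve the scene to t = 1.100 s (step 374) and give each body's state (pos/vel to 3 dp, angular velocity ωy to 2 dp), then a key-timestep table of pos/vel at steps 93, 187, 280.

State at t = 1.100 s:
  obj    pos=(+1.375,-0.563) vel=(+2.438,-1.127) ωy=+54.81

Key-timestep trajectory:
   step    t(s)  obj.x    obj.z    obj.vx   obj.vz 
     93  0.2735   +0.117  +0.019  +0.606  -0.280
    187  0.5500   +0.369  -0.098  +1.219  -0.563
    280  0.8235   +0.786  -0.290  +1.826  -0.844
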